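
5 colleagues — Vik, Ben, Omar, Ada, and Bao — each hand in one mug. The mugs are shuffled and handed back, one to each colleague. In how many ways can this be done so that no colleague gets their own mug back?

44

Count assignments avoiding every fixed point. For any j of the 5 colleagues fixed to their own mug, the other 5−j can be arranged in (5−j)! ways.
By inclusion–exclusion this is Σ_{j=0}^{5} (−1)^j C(5,j)·(5−j)!.
Computing: 120 − 120 + 60 − 20 + 5 − 1 = 44.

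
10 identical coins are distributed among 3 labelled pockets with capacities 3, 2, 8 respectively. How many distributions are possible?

By stars and bars, unrestricted non-negative solutions to x_1+…+x_3 = 10 number C(10+2,2) = 66.
Subtract solutions that violate a single cap (substitute x_i' = x_i − (cap_i+1)): x_1 ≥ 4 gives C(8,2) = 28; x_2 ≥ 3 gives C(9,2) = 36; x_3 ≥ 9 gives C(3,2) = 3. Together 67.
Add back pairs where two caps are both exceeded: 10 + 0 + 0 = 10.
By inclusion–exclusion the count is 66 − 67 + 10 = 9.

9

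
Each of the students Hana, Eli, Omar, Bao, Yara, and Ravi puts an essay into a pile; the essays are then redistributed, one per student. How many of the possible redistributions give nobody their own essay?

This is the derangement count D_6: permutations of 6 items with no fixed point.
By inclusion–exclusion this is Σ_{j=0}^{6} (−1)^j C(6,j)·(6−j)!.
Computing: 720 − 720 + 360 − 120 + 30 − 6 + 1 = 265.

265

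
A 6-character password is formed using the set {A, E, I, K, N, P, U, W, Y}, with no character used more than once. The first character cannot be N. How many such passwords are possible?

53760

The first character has 9−1 = 8 choices (anything except N).
The remaining 5 characters are filled from the other 8 symbols without repetition: 8 × 7 × 6 × 5 × 4 = 6720.
Total: 8 × 6720 = 53760.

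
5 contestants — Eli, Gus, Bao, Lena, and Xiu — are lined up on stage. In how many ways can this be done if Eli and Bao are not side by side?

72

There are 5! = 120 arrangements in all. If Eli and Bao are adjacent, merging them into one block gives 2·(4)! = 48 arrangements.
Complementary counting: 120 − 48 = 72.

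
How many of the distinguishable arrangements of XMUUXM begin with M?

Fix M in the first position and arrange the remaining 5 letters.
Those 5 letters have U appearing twice and X appearing twice, giving (5)!/(2!·2!) = 30.

30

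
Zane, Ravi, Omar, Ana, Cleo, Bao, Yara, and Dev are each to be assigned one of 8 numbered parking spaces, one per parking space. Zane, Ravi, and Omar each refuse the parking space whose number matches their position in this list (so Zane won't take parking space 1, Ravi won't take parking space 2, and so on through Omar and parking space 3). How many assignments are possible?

27240

Let Aᵢ (for i ∈ {1, 2, 3}) be the placements that put person i in their forbidden parking space. Any j of these fix j positions, leaving (8−j)! ways to fill the rest, and there are C(3,j) ways to pick which j.
By inclusion–exclusion, the number of valid placements is Σ_{j=0}^{3} (−1)^j C(3,j)·(8−j)!.
Computing: 40320 − 15120 + 2160 − 120 = 27240.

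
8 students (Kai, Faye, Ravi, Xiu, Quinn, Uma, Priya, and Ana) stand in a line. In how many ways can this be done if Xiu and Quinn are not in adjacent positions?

Of the 8! = 40320 arrangements, those with Xiu and Quinn adjacent number 2 × 7! = 10080 (treat the pair as a block with 2 internal orders).
So 40320 − 10080 = 30240 arrangements keep them apart.

30240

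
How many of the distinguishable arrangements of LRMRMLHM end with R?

With the last slot taken by R, it remains to arrange the other 7 letters (LMRMLHM).
Those 7 letters have L appearing twice and M appearing 3 times, giving (7)!/(3!·2!) = 420.

420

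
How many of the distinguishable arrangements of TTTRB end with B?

4

With the last slot taken by B, it remains to arrange the other 4 letters (TTTR).
Those 4 letters have T appearing 3 times, giving (4)!/(3!) = 4.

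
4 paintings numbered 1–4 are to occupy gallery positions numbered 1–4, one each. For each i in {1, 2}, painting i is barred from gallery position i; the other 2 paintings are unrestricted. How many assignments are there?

14

Let Aᵢ (for i ∈ {1, 2}) be the placements that put painting i in its forbidden gallery position. Any j of these fix j positions, leaving (4−j)! ways to fill the rest, and there are C(2,j) ways to pick which j.
By inclusion–exclusion, the number of valid placements is Σ_{j=0}^{2} (−1)^j C(2,j)·(4−j)!.
Computing: 24 − 12 + 2 = 14.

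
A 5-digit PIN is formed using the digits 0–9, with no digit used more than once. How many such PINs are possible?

Choose and order 5 of the 10 symbols: the first digit has 10 options, the next 9, and so on down to 6.
That product is 10 × 9 × 8 × 7 × 6 = 30240.

30240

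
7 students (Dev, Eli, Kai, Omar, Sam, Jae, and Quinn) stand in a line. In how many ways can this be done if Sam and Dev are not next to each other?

Of the 7! = 5040 arrangements, those with Sam and Dev adjacent number 2 × 6! = 1440 (treat the pair as a block with 2 internal orders).
So 5040 − 1440 = 3600 arrangements keep them apart.

3600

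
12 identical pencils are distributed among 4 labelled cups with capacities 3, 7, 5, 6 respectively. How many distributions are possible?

Without the upper bounds there are C(15,3) = 455 ways to split 12 among 4 cups.
Subtract solutions that violate a single cap (substitute x_i' = x_i − (cap_i+1)): x_1 ≥ 4 gives C(11,3) = 165; x_2 ≥ 8 gives C(7,3) = 35; x_3 ≥ 6 gives C(9,3) = 84; x_4 ≥ 7 gives C(8,3) = 56. Together 340.
Add back pairs where two caps are both exceeded: 1 + 10 + 4 + 0 + 0 + 0 = 15.
By inclusion–exclusion the count is 455 − 340 + 15 = 130.

130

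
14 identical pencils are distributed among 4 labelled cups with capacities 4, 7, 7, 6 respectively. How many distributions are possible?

190

By stars and bars, unrestricted non-negative solutions to x_1+…+x_4 = 14 number C(14+3,3) = 680.
Subtract solutions that violate a single cap (substitute x_i' = x_i − (cap_i+1)): x_1 ≥ 5 gives C(12,3) = 220; x_2 ≥ 8 gives C(9,3) = 84; x_3 ≥ 8 gives C(9,3) = 84; x_4 ≥ 7 gives C(10,3) = 120. Together 508.
Add back pairs where two caps are both exceeded: 4 + 4 + 10 + 0 + 0 + 0 = 18.
By inclusion–exclusion the count is 680 − 508 + 18 = 190.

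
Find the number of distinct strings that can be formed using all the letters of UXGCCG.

180

UXGCCG has 6 letters with C appearing twice and G appearing twice.
Dividing 6! = 720 by 2!·2! = 4 for the repeated letters gives 180.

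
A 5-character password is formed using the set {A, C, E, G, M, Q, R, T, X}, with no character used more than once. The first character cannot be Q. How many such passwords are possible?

13440

The first character has 9−1 = 8 choices (anything except Q).
The remaining 4 characters are filled from the other 8 symbols without repetition: 8 × 7 × 6 × 5 = 1680.
Total: 8 × 1680 = 13440.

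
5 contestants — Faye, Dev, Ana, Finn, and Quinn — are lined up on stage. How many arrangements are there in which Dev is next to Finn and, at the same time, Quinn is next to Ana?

24

Treat {Dev,Finn} as one block (2 orders) and {Quinn,Ana} as another (2 orders).
That leaves 3 units to arrange: 2 × 2 × 3! = 4 × 6 = 24.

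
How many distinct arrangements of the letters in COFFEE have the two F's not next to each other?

120

Total arrangements of COFFEE: 6!/(2!·2!) = 180.
Arrangements with the F's together: treat FF as one letter, giving (5)!/(2!) = 60.
Hence 180 − 60 = 120.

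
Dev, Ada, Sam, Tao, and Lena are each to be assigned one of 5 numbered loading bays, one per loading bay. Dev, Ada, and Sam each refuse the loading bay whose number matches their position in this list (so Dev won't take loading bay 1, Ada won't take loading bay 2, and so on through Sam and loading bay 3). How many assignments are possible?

Let Aᵢ (for i ∈ {1, 2, 3}) be the placements that put person i in their forbidden loading bay. Any j of these fix j positions, leaving (5−j)! ways to fill the rest, and there are C(3,j) ways to pick which j.
By inclusion–exclusion, the number of valid placements is Σ_{j=0}^{3} (−1)^j C(3,j)·(5−j)!.
Computing: 120 − 72 + 18 − 2 = 64.

64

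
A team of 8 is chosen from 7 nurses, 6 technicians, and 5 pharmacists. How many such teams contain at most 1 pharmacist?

9867

Split by how many pharmacists are chosen (0 through 1).
Sum: C(5,0)·C(13,8) + C(5,1)·C(13,7) = 1287 + 8580 = 9867.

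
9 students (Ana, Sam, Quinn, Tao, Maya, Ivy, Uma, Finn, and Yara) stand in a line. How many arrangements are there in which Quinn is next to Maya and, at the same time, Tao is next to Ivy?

Treat {Quinn,Maya} as one block (2 orders) and {Tao,Ivy} as another (2 orders).
That leaves 7 units to arrange: 2 × 2 × 7! = 4 × 5040 = 20160.

20160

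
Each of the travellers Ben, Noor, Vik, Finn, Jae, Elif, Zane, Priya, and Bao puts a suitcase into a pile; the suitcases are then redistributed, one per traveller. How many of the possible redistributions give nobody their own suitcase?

133496

Let Aᵢ be the assignments in which traveller i gets their own suitcase. We want the size of the complement of A₁∪…∪A_9.
By inclusion–exclusion this is Σ_{j=0}^{9} (−1)^j C(9,j)·(9−j)!.
Computing: 362880 − 362880 + 181440 − 60480 + 15120 − 3024 + 504 − 72 + 9 − 1 = 133496.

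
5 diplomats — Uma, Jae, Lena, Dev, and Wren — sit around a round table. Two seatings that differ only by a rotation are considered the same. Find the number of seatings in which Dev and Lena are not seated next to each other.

Without the restriction there are (4)! = 24 seatings.
Seatings with Dev beside Lena: treat them as a block with 2 internal orders, giving 2 × (3)! = 12.
Subtracting, 24 − 12 = 12.

12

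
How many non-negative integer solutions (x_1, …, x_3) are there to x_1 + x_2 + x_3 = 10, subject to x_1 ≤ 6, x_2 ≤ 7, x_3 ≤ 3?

By stars and bars, unrestricted non-negative solutions to x_1+…+x_3 = 10 number C(10+2,2) = 66.
Subtract solutions that violate a single cap (substitute x_i' = x_i − (cap_i+1)): x_1 ≥ 7 gives C(5,2) = 10; x_2 ≥ 8 gives C(4,2) = 6; x_3 ≥ 4 gives C(8,2) = 28. Together 44.
No two caps can be exceeded simultaneously, so the pair terms are all 0.
By inclusion–exclusion the count is 66 − 44 + 0 = 22.

22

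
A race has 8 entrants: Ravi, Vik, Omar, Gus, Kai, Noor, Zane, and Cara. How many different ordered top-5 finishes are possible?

6720

There are 8 choices for 1st place, 7 for 2nd, and so on down to 4 for position 5.
That gives 8 × 7 × 6 × 5 × 4 = 6720.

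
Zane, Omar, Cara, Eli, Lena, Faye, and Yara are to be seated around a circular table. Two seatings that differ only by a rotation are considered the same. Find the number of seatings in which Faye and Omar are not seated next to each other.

480

All circular seatings of 7 people number (6)! = 720.
Those with Faye next to Omar: fuse the pair into one unit and seat 6 units around a circle — 2·(5)! = 240.
Subtracting, 720 − 240 = 480.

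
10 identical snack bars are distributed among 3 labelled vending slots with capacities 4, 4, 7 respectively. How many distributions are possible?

19

Ignoring the caps, the number of non-negative solutions to x_1+…+x_3 = 10 is C(12,2) = 66.
Subtract solutions that violate a single cap (substitute x_i' = x_i − (cap_i+1)): x_1 ≥ 5 gives C(7,2) = 21; x_2 ≥ 5 gives C(7,2) = 21; x_3 ≥ 8 gives C(4,2) = 6. Together 48.
Add back pairs where two caps are both exceeded: 1 + 0 + 0 = 1.
By inclusion–exclusion the count is 66 − 48 + 1 = 19.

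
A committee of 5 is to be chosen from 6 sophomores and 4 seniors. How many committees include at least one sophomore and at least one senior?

Unrestricted: C(10,5) = 252 ways to pick any 5 of the 10.
Subtract selections that omit an entire group: no sophomores → C(4,5) = 0; no seniors → C(6,5) = 6.
Both groups omitted at once is impossible, so 252 − 6 = 246.

246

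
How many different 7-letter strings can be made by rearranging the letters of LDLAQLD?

420

Letter multiplicities in LDLAQLD: A×1, D×2, L×3, Q×1.
So there are 7! / (3!·2!) = 420 distinguishable arrangements.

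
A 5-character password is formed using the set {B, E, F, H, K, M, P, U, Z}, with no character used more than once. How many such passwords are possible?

15120

This is a permutation of 5 out of 9: P(9,5) = 9!/4!.
That product is 9 × 8 × 7 × 6 × 5 = 15120.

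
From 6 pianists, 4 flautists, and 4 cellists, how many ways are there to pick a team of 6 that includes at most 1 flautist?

1218

Split by how many flautists are chosen (0 through 1).
Sum: C(4,0)·C(10,6) + C(4,1)·C(10,5) = 210 + 1008 = 1218.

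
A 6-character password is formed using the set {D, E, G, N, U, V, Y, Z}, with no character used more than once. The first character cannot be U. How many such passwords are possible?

The first character has 8−1 = 7 choices (anything except U).
The remaining 5 characters are filled from the other 7 symbols without repetition: 7 × 6 × 5 × 4 × 3 = 2520.
Total: 7 × 2520 = 17640.

17640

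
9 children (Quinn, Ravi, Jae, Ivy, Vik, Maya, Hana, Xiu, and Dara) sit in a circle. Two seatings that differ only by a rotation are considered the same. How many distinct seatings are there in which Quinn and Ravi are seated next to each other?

Glue Quinn and Ravi into a block (2 internal orders). Seating 8 units around a circle gives (7)! arrangements.
So 2 × (7)! = 2 × 5040 = 10080.

10080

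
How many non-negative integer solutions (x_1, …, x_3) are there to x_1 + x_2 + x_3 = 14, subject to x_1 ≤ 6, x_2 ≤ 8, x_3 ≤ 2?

6

By stars and bars, unrestricted non-negative solutions to x_1+…+x_3 = 14 number C(14+2,2) = 120.
Subtract solutions that violate a single cap (substitute x_i' = x_i − (cap_i+1)): x_1 ≥ 7 gives C(9,2) = 36; x_2 ≥ 9 gives C(7,2) = 21; x_3 ≥ 3 gives C(13,2) = 78. Together 135.
Add back pairs where two caps are both exceeded: 0 + 15 + 6 = 21.
By inclusion–exclusion the count is 120 − 135 + 21 = 6.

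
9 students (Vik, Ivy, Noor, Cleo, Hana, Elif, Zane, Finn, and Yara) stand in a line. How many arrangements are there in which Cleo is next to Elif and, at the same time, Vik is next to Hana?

Treat {Cleo,Elif} as one block (2 orders) and {Vik,Hana} as another (2 orders).
That leaves 7 units to arrange: 2 × 2 × 7! = 4 × 5040 = 20160.

20160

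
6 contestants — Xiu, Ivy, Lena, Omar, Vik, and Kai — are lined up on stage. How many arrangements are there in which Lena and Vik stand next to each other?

Treat {Lena, Vik} as a single unit. There are 5 units to order, and the pair itself can be ordered 2 ways.
That gives 2 × 5! = 2 × 120 = 240.

240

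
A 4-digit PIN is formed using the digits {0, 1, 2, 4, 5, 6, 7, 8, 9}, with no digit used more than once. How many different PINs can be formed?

This is a permutation of 4 out of 9: P(9,4) = 9!/5!.
9 × 8 × 7 × 6 = 3024.

3024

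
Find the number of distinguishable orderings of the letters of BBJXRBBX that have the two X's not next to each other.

630

There are 8!/(4!·2!) = 840 arrangements of BBJXRBBX in total.
Arrangements with the X's together: treat XX as one letter, giving (7)!/(4!) = 210.
Hence 840 − 210 = 630.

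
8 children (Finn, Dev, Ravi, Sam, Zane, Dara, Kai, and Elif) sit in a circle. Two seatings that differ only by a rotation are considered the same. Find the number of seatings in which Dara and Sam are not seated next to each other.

3600

All circular seatings of 8 people number (7)! = 5040.
Those with Dara next to Sam: fuse the pair into one unit and seat 7 units around a circle — 2·(6)! = 1440.
Subtracting, 5040 − 1440 = 3600.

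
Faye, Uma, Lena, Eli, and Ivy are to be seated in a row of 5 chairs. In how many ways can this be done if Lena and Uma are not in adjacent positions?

72

There are 5! = 120 arrangements in all. If Lena and Uma are adjacent, merging them into one block gives 2·(4)! = 48 arrangements.
So 120 − 48 = 72 arrangements keep them apart.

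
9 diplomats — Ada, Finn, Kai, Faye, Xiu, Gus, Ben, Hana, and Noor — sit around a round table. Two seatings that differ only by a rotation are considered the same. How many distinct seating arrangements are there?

40320

Around a circle, 9 distinct people have 9!/9 = (8)! = 40320 rotationally distinct seatings.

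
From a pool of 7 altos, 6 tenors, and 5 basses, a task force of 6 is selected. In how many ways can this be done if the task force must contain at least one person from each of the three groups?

15470

Unrestricted: C(18,6) = 18564 ways to pick any 6 of the 18.
Selections missing a whole group: no altos → C(11,6) = 462; no tenors → C(12,6) = 924; no basses → C(13,6) = 1716.
Add back selections omitting two groups (i.e. drawn from a single group): C(7,6) + C(6,6) + C(5,6) = 8.
By inclusion–exclusion: 18564 − 3102 + 8 = 15470.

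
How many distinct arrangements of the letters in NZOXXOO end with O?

With the last slot taken by O, it remains to arrange the other 6 letters (NZXXOO).
Those 6 letters have O appearing twice and X appearing twice, giving (6)!/(2!·2!) = 180.

180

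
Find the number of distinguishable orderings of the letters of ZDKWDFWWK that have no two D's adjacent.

11760

There are 9!/(3!·2!·2!) = 15120 arrangements of ZDKWDFWWK in total.
If the two D's are adjacent, glue them into one block, leaving 8 items to arrange: (8)!/(3!·2!) = 3360 ways.
Hence 15120 − 3360 = 11760.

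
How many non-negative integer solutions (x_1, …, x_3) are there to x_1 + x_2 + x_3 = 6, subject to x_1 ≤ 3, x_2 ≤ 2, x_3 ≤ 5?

11

By stars and bars, unrestricted non-negative solutions to x_1+…+x_3 = 6 number C(6+2,2) = 28.
Subtract solutions that violate a single cap (substitute x_i' = x_i − (cap_i+1)): x_1 ≥ 4 gives C(4,2) = 6; x_2 ≥ 3 gives C(5,2) = 10; x_3 ≥ 6 gives C(2,2) = 1. Together 17.
No two caps can be exceeded simultaneously, so the pair terms are all 0.
By inclusion–exclusion the count is 28 − 17 + 0 = 11.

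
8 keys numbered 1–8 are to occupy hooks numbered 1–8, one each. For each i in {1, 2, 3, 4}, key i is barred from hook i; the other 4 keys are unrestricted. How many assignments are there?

Let Aᵢ (for 1 ≤ i ≤ 4) be the placements that put key i in its forbidden hook. Any j of these fix j positions, leaving (8−j)! ways to fill the rest, and there are C(4,j) ways to pick which j.
By inclusion–exclusion, the number of valid placements is Σ_{j=0}^{4} (−1)^j C(4,j)·(8−j)!.
Computing: 40320 − 20160 + 4320 − 480 + 24 = 24024.

24024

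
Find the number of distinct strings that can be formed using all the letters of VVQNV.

20

VVQNV has 5 letters with V appearing 3 times.
Dividing 5! = 120 by 3! = 6 for the repeated letters gives 20.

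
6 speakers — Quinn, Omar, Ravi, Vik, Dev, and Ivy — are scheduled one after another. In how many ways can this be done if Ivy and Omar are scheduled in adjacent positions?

Place the 4 others and the Ivy-Omar pair as 5 objects in a line; the pair has 2 internal arrangements.
That gives 2 × 5! = 2 × 120 = 240.

240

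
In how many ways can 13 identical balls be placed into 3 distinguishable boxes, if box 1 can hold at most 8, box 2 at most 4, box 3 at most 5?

Without the upper bounds there are C(15,2) = 105 ways to split 13 among 3 boxes.
Subtract solutions that violate a single cap (substitute x_i' = x_i − (cap_i+1)): x_1 ≥ 9 gives C(6,2) = 15; x_2 ≥ 5 gives C(10,2) = 45; x_3 ≥ 6 gives C(9,2) = 36. Together 96.
Add back pairs where two caps are both exceeded: 0 + 0 + 6 = 6.
By inclusion–exclusion the count is 105 − 96 + 6 = 15.

15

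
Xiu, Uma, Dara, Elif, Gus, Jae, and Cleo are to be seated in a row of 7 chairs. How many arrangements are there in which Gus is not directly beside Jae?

There are 7! = 5040 arrangements in all. If Gus and Jae are adjacent, merging them into one block gives 2·(6)! = 1440 arrangements.
Complementary counting: 5040 − 1440 = 3600.

3600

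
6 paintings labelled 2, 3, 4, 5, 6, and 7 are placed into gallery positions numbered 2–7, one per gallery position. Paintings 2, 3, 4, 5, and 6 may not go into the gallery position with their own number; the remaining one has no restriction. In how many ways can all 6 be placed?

Let Aᵢ (for 2 ≤ i ≤ 6) be the placements that put painting i in its forbidden gallery position. Any j of these fix j positions, leaving (6−j)! ways to fill the rest, and there are C(5,j) ways to pick which j.
By inclusion–exclusion, the number of valid placements is Σ_{j=0}^{5} (−1)^j C(5,j)·(6−j)!.
Computing: 720 − 600 + 240 − 60 + 10 − 1 = 309.

309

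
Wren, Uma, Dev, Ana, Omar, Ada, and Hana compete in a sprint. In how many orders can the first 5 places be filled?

This is an ordered selection of 5 from 7: P(7,5).
That gives 7 × 6 × 5 × 4 × 3 = 2520.

2520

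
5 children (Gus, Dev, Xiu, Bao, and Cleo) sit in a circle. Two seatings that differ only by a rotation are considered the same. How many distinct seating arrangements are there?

24

Around a circle, 5 distinct people have 5!/5 = (4)! = 24 rotationally distinct seatings.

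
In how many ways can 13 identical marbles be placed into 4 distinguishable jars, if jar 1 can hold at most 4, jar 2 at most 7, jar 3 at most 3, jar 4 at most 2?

19

Ignoring the caps, the number of non-negative solutions to x_1+…+x_4 = 13 is C(16,3) = 560.
Subtract solutions that violate a single cap (substitute x_i' = x_i − (cap_i+1)): x_1 ≥ 5 gives C(11,3) = 165; x_2 ≥ 8 gives C(8,3) = 56; x_3 ≥ 4 gives C(12,3) = 220; x_4 ≥ 3 gives C(13,3) = 286. Together 727.
Add back pairs where two caps are both exceeded: 1 + 35 + 56 + 4 + 10 + 84 = 190.
Subtract triples: 0 + 0 + 4 + 0 = 4.
By inclusion–exclusion the count is 560 − 727 + 190 − 4 = 19.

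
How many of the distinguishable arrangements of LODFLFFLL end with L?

Fix L in the last position and arrange the remaining 8 letters.
Those 8 letters have F appearing 3 times and L appearing 3 times, giving (8)!/(3!·3!) = 1120.

1120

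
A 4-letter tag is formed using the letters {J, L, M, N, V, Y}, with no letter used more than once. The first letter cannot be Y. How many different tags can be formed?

The first letter has 6−1 = 5 choices (anything except Y).
The remaining 3 letters are filled from the other 5 symbols without repetition: 5 × 4 × 3 = 60.
Total: 5 × 60 = 300.

300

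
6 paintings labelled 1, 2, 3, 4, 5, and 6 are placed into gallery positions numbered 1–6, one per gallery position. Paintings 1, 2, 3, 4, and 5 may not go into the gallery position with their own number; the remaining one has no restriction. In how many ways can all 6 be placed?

309

Let Aᵢ (for 1 ≤ i ≤ 5) be the placements that put painting i in its forbidden gallery position. Any j of these fix j positions, leaving (6−j)! ways to fill the rest, and there are C(5,j) ways to pick which j.
By inclusion–exclusion, the number of valid placements is Σ_{j=0}^{5} (−1)^j C(5,j)·(6−j)!.
Computing: 720 − 600 + 240 − 60 + 10 − 1 = 309.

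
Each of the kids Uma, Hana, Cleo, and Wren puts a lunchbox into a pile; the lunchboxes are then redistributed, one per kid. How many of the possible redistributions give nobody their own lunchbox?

Let Aᵢ be the assignments in which kid i gets their own lunchbox. We want the size of the complement of A₁∪…∪A_4.
By inclusion–exclusion this is Σ_{j=0}^{4} (−1)^j C(4,j)·(4−j)!.
Computing: 24 − 24 + 12 − 4 + 1 = 9.

9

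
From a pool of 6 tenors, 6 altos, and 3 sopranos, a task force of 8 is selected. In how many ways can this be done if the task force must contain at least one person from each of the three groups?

5922

Unrestricted: C(15,8) = 6435 ways to pick any 8 of the 15.
Selections missing a whole group: no tenors → C(9,8) = 9; no altos → C(9,8) = 9; no sopranos → C(12,8) = 495.
Add back selections omitting two groups (i.e. drawn from a single group): C(6,8) + C(6,8) + C(3,8) = 0.
By inclusion–exclusion: 6435 − 513 + 0 = 5922.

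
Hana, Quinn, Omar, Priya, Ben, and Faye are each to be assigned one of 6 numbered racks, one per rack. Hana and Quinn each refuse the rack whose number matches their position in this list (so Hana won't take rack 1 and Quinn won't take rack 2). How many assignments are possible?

504

Let Aᵢ (for i ∈ {1, 2}) be the placements that put person i in their forbidden rack. Any j of these fix j positions, leaving (6−j)! ways to fill the rest, and there are C(2,j) ways to pick which j.
By inclusion–exclusion, the number of valid placements is Σ_{j=0}^{2} (−1)^j C(2,j)·(6−j)!.
Computing: 720 − 240 + 24 = 504.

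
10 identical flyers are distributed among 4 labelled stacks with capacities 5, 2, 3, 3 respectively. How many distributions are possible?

19

Ignoring the caps, the number of non-negative solutions to x_1+…+x_4 = 10 is C(13,3) = 286.
Subtract solutions that violate a single cap (substitute x_i' = x_i − (cap_i+1)): x_1 ≥ 6 gives C(7,3) = 35; x_2 ≥ 3 gives C(10,3) = 120; x_3 ≥ 4 gives C(9,3) = 84; x_4 ≥ 4 gives C(9,3) = 84. Together 323.
Add back pairs where two caps are both exceeded: 4 + 1 + 1 + 20 + 20 + 10 = 56.
By inclusion–exclusion the count is 286 − 323 + 56 = 19.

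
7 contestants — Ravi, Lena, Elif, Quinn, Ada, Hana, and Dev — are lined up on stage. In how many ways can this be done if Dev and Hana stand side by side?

1440

Place the 5 others and the Dev-Hana pair as 6 objects in a line; the pair has 2 internal arrangements.
So the count is 2·(6)! = 1440.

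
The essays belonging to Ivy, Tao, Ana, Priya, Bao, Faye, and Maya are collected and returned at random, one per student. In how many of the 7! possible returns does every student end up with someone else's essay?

1854

Count assignments avoiding every fixed point. For any j of the 7 students fixed to their own essay, the other 7−j can be arranged in (7−j)! ways.
By inclusion–exclusion this is Σ_{j=0}^{7} (−1)^j C(7,j)·(7−j)!.
Computing: 5040 − 5040 + 2520 − 840 + 210 − 42 + 7 − 1 = 1854.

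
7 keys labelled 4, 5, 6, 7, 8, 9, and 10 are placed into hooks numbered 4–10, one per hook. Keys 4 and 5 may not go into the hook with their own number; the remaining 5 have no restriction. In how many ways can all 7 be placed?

3720

Let Aᵢ (for i ∈ {4, 5}) be the placements that put key i in its forbidden hook. Any j of these fix j positions, leaving (7−j)! ways to fill the rest, and there are C(2,j) ways to pick which j.
By inclusion–exclusion, the number of valid placements is Σ_{j=0}^{2} (−1)^j C(2,j)·(7−j)!.
Computing: 5040 − 1440 + 120 = 3720.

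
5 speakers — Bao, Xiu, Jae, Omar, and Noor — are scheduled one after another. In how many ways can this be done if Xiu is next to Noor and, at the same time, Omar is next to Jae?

24

Treat {Xiu,Noor} as one block (2 orders) and {Omar,Jae} as another (2 orders).
That leaves 3 units to arrange: 2 × 2 × 3! = 4 × 6 = 24.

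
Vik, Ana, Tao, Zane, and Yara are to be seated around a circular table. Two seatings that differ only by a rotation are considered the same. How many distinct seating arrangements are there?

24

Seat Vik anywhere (absorbing the rotational symmetry), then permute the other 4: (4)! = 24.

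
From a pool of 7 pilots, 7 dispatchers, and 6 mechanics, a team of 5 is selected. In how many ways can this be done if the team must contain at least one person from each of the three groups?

10976

Unrestricted: C(20,5) = 15504 ways to pick any 5 of the 20.
Subtract selections that omit an entire group: no pilots → C(13,5) = 1287; no dispatchers → C(13,5) = 1287; no mechanics → C(14,5) = 2002.
Add back selections omitting two groups (i.e. drawn from a single group): C(7,5) + C(7,5) + C(6,5) = 48.
By inclusion–exclusion: 15504 − 4576 + 48 = 10976.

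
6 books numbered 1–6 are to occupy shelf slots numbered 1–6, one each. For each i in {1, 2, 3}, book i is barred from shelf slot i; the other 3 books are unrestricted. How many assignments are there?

Let Aᵢ (for i ∈ {1, 2, 3}) be the placements that put book i in its forbidden shelf slot. Any j of these fix j positions, leaving (6−j)! ways to fill the rest, and there are C(3,j) ways to pick which j.
By inclusion–exclusion, the number of valid placements is Σ_{j=0}^{3} (−1)^j C(3,j)·(6−j)!.
Computing: 720 − 360 + 72 − 6 = 426.

426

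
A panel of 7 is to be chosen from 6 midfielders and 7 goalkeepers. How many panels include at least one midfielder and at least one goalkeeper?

Total 7-person selections from all 13: C(13,7) = 1716.
Selections missing a whole group: no midfielders → C(7,7) = 1; no goalkeepers → C(6,7) = 0.
Both groups omitted at once is impossible, so 1716 − 1 = 1715.

1715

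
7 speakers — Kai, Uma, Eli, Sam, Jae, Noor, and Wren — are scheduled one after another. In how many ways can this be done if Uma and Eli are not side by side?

Of the 7! = 5040 arrangements, those with Uma and Eli adjacent number 2 × 6! = 1440 (treat the pair as a block with 2 internal orders).
So 5040 − 1440 = 3600 arrangements keep them apart.

3600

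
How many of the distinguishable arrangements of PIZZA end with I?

With the last slot taken by I, it remains to arrange the other 4 letters (PZZA).
Those 4 letters have Z appearing twice, giving (4)!/(2!) = 12.

12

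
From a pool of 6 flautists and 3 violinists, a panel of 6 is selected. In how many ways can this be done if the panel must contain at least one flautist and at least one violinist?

83

Total 6-person selections from all 9: C(9,6) = 84.
Selections missing a whole group: no flautists → C(3,6) = 0; no violinists → C(6,6) = 1.
Both groups omitted at once is impossible, so 84 − 1 = 83.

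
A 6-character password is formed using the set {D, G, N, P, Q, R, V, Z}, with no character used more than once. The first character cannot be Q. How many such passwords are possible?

17640

The first character has 8−1 = 7 choices (anything except Q).
The remaining 5 characters are filled from the other 7 symbols without repetition: 7 × 6 × 5 × 4 × 3 = 2520.
Total: 7 × 2520 = 17640.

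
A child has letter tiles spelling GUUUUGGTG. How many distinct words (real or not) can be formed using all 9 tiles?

The 9 letters of GUUUUGGTG have repeats: G appearing 4 times and U appearing 4 times.
So there are 9! / (4!·4!) = 630 distinguishable arrangements.

630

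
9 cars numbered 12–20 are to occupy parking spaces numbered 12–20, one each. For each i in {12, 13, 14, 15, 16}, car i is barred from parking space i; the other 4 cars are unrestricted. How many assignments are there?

205056

Let Aᵢ (for 12 ≤ i ≤ 16) be the placements that put car i in its forbidden parking space. Any j of these fix j positions, leaving (9−j)! ways to fill the rest, and there are C(5,j) ways to pick which j.
By inclusion–exclusion, the number of valid placements is Σ_{j=0}^{5} (−1)^j C(5,j)·(9−j)!.
Computing: 362880 − 201600 + 50400 − 7200 + 600 − 24 = 205056.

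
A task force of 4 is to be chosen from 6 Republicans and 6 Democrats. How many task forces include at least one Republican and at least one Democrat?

Unrestricted: C(12,4) = 495 ways to pick any 4 of the 12.
Subtract selections that omit an entire group: no Republicans → C(6,4) = 15; no Democrats → C(6,4) = 15.
Both groups omitted at once is impossible, so 495 − 30 = 465.

465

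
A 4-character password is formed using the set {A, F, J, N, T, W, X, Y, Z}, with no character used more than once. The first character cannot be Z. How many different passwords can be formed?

The first character has 9−1 = 8 choices (anything except Z).
The remaining 3 characters are filled from the other 8 symbols without repetition: 8 × 7 × 6 = 336.
Total: 8 × 336 = 2688.

2688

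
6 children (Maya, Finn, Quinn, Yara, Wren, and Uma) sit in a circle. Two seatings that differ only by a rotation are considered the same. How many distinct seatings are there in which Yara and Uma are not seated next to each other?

72

All circular seatings of 6 people number (5)! = 120.
Those with Yara next to Uma: fuse the pair into one unit and seat 5 units around a circle — 2·(4)! = 48.
Subtracting, 120 − 48 = 72.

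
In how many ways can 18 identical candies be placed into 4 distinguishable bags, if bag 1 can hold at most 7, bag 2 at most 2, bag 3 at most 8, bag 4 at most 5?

Ignoring the caps, the number of non-negative solutions to x_1+…+x_4 = 18 is C(21,3) = 1330.
Subtract solutions that violate a single cap (substitute x_i' = x_i − (cap_i+1)): x_1 ≥ 8 gives C(13,3) = 286; x_2 ≥ 3 gives C(18,3) = 816; x_3 ≥ 9 gives C(12,3) = 220; x_4 ≥ 6 gives C(15,3) = 455. Together 1777.
Add back pairs where two caps are both exceeded: 120 + 4 + 35 + 84 + 220 + 20 = 483.
Subtract triples: 0 + 4 + 0 + 1 = 5.
By inclusion–exclusion the count is 1330 − 1777 + 483 − 5 = 31.

31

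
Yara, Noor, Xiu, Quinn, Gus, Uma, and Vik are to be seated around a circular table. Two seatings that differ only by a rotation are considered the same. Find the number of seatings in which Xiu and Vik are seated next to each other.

240

Glue Xiu and Vik into a block (2 internal orders). Seating 6 units around a circle gives (5)! arrangements.
So 2 × (5)! = 2 × 120 = 240.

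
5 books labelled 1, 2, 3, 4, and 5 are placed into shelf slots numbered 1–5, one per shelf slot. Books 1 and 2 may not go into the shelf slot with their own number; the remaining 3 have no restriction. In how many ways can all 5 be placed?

Let Aᵢ (for i ∈ {1, 2}) be the placements that put book i in its forbidden shelf slot. Any j of these fix j positions, leaving (5−j)! ways to fill the rest, and there are C(2,j) ways to pick which j.
By inclusion–exclusion, the number of valid placements is Σ_{j=0}^{2} (−1)^j C(2,j)·(5−j)!.
Computing: 120 − 48 + 6 = 78.

78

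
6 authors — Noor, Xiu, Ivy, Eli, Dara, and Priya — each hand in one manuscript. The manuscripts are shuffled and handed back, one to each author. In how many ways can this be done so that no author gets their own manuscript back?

This is the derangement count D_6: permutations of 6 items with no fixed point.
By inclusion–exclusion this is Σ_{j=0}^{6} (−1)^j C(6,j)·(6−j)!.
Computing: 720 − 720 + 360 − 120 + 30 − 6 + 1 = 265.

265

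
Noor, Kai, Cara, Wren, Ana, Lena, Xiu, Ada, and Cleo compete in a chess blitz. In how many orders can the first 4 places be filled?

This is an ordered selection of 4 from 9: P(9,4).
That gives 9 × 8 × 7 × 6 = 3024.

3024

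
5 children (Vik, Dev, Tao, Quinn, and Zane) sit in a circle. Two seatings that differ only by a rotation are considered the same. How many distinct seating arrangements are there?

Around a circle, 5 distinct people have 5!/5 = (4)! = 24 rotationally distinct seatings.

24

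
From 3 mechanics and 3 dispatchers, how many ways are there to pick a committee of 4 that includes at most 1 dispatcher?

3

Split by how many dispatchers are chosen (0 through 1).
Sum: C(3,0)·C(3,4) + C(3,1)·C(3,3) = 0 + 3 = 3.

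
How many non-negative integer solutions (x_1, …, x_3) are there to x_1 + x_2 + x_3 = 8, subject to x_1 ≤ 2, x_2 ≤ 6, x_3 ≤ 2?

Without the upper bounds there are C(10,2) = 45 ways to split 8 among 3 variables.
Subtract solutions that violate a single cap (substitute x_i' = x_i − (cap_i+1)): x_1 ≥ 3 gives C(7,2) = 21; x_2 ≥ 7 gives C(3,2) = 3; x_3 ≥ 3 gives C(7,2) = 21. Together 45.
Add back pairs where two caps are both exceeded: 0 + 6 + 0 = 6.
By inclusion–exclusion the count is 45 − 45 + 6 = 6.

6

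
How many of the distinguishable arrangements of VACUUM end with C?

With the last slot taken by C, it remains to arrange the other 5 letters (VAUUM).
Those 5 letters have U appearing twice, giving (5)!/(2!) = 60.

60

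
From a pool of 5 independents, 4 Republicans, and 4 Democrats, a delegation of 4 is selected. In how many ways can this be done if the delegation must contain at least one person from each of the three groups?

With no constraint there are C(13,4) = 715 possible selections.
Subtract selections that omit an entire group: no independents → C(8,4) = 70; no Republicans → C(9,4) = 126; no Democrats → C(9,4) = 126.
Add back selections omitting two groups (i.e. drawn from a single group): C(5,4) + C(4,4) + C(4,4) = 7.
By inclusion–exclusion: 715 − 322 + 7 = 400.

400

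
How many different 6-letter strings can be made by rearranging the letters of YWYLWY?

60

Letter multiplicities in YWYLWY: L×1, W×2, Y×3.
The number of distinct arrangements is 6!/(3!·2!) = 720/12 = 60.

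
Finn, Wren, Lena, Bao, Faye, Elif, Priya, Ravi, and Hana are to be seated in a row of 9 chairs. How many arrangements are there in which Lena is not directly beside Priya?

Of the 9! = 362880 arrangements, those with Lena and Priya adjacent number 2 × 8! = 80640 (treat the pair as a block with 2 internal orders).
So 362880 − 80640 = 282240 arrangements keep them apart.

282240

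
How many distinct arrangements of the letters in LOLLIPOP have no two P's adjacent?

Total arrangements of LOLLIPOP: 8!/(3!·2!·2!) = 1680.
If the two P's are adjacent, glue them into one block, leaving 7 items to arrange: (7)!/(3!·2!) = 420 ways.
Subtracting, 1680 − 420 = 1260 arrangements keep the P's apart.

1260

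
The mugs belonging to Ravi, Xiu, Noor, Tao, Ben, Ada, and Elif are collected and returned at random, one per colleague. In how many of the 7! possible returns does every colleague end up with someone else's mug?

1854

This is the derangement count D_7: permutations of 7 items with no fixed point.
By inclusion–exclusion this is Σ_{j=0}^{7} (−1)^j C(7,j)·(7−j)!.
Computing: 5040 − 5040 + 2520 − 840 + 210 − 42 + 7 − 1 = 1854.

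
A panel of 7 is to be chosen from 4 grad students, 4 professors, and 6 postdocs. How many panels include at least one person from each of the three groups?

Unrestricted: C(14,7) = 3432 ways to pick any 7 of the 14.
Subtract selections that omit an entire group: no grad students → C(10,7) = 120; no professors → C(10,7) = 120; no postdocs → C(8,7) = 8.
Add back selections omitting two groups (i.e. drawn from a single group): C(4,7) + C(4,7) + C(6,7) = 0.
By inclusion–exclusion: 3432 − 248 + 0 = 3184.

3184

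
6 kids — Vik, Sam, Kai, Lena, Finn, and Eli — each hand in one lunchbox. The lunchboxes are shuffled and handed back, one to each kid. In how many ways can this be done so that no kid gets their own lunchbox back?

265

This is the derangement count D_6: permutations of 6 items with no fixed point.
By inclusion–exclusion this is Σ_{j=0}^{6} (−1)^j C(6,j)·(6−j)!.
Computing: 720 − 720 + 360 − 120 + 30 − 6 + 1 = 265.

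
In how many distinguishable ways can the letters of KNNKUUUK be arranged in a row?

560

The 8 letters of KNNKUUUK have repeats: K appearing 3 times, N appearing twice, and U appearing 3 times.
So there are 8! / (3!·3!·2!) = 560 distinguishable arrangements.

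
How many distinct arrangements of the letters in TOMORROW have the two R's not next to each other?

Total arrangements of TOMORROW: 8!/(3!·2!) = 3360.
If the two R's are adjacent, glue them into one block, leaving 7 items to arrange: (7)!/(3!) = 840 ways.
Hence 3360 − 840 = 2520.

2520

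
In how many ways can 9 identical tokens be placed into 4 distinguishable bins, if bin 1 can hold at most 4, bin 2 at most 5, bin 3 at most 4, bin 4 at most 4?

95

Without the upper bounds there are C(12,3) = 220 ways to split 9 among 4 bins.
Subtract solutions that violate a single cap (substitute x_i' = x_i − (cap_i+1)): x_1 ≥ 5 gives C(7,3) = 35; x_2 ≥ 6 gives C(6,3) = 20; x_3 ≥ 5 gives C(7,3) = 35; x_4 ≥ 5 gives C(7,3) = 35. Together 125.
No two caps can be exceeded simultaneously, so the pair terms are all 0.
By inclusion–exclusion the count is 220 − 125 + 0 = 95.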